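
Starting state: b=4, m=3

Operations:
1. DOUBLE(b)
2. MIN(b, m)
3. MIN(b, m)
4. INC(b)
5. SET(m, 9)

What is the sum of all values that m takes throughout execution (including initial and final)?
24

Values of m at each step:
Initial: m = 3
After step 1: m = 3
After step 2: m = 3
After step 3: m = 3
After step 4: m = 3
After step 5: m = 9
Sum = 3 + 3 + 3 + 3 + 3 + 9 = 24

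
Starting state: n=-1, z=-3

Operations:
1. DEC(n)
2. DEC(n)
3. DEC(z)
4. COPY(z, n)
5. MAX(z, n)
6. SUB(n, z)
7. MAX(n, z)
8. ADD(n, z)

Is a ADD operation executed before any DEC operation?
No

First ADD: step 8
First DEC: step 1
Since 8 > 1, DEC comes first.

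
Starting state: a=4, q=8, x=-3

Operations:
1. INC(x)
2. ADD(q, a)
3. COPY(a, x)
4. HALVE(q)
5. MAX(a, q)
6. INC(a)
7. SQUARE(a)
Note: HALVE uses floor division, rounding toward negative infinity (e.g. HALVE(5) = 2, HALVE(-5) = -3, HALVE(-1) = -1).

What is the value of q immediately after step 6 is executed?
q = 6

Tracing q through execution:
Initial: q = 8
After step 1 (INC(x)): q = 8
After step 2 (ADD(q, a)): q = 12
After step 3 (COPY(a, x)): q = 12
After step 4 (HALVE(q)): q = 6
After step 5 (MAX(a, q)): q = 6
After step 6 (INC(a)): q = 6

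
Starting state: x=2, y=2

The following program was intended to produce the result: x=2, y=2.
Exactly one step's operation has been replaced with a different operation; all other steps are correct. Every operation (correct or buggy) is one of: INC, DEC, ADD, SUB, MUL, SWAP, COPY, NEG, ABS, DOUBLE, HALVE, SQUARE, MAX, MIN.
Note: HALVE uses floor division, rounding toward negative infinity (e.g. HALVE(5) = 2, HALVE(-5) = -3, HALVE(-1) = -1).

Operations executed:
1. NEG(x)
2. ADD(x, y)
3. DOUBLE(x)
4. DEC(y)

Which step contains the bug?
Step 4

Trace with buggy code:
Initial: x=2, y=2
After step 1: x=-2, y=2
After step 2: x=0, y=2
After step 3: x=0, y=2
After step 4: x=0, y=1
Actual final x=0, y=1 ≠ expected x=2, y=2.
Step 4 is the only position where a single-operation replacement can produce the expected result.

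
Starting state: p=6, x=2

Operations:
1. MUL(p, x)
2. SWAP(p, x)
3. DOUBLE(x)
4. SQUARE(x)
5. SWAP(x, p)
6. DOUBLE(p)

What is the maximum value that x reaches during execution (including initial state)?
576

Values of x at each step:
Initial: x = 2
After step 1: x = 2
After step 2: x = 12
After step 3: x = 24
After step 4: x = 576 ← maximum
After step 5: x = 2
After step 6: x = 2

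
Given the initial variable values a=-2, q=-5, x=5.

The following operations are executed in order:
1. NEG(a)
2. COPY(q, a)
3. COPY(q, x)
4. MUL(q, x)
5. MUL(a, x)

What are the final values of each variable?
{a: 10, q: 25, x: 5}

Step-by-step execution:
Initial: a=-2, q=-5, x=5
After step 1 (NEG(a)): a=2, q=-5, x=5
After step 2 (COPY(q, a)): a=2, q=2, x=5
After step 3 (COPY(q, x)): a=2, q=5, x=5
After step 4 (MUL(q, x)): a=2, q=25, x=5
After step 5 (MUL(a, x)): a=10, q=25, x=5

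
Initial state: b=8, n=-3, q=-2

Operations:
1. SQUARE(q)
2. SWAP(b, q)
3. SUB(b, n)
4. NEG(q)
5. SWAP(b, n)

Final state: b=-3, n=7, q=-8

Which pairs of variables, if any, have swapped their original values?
None

Comparing initial and final values:
b: 8 → -3
q: -2 → -8
n: -3 → 7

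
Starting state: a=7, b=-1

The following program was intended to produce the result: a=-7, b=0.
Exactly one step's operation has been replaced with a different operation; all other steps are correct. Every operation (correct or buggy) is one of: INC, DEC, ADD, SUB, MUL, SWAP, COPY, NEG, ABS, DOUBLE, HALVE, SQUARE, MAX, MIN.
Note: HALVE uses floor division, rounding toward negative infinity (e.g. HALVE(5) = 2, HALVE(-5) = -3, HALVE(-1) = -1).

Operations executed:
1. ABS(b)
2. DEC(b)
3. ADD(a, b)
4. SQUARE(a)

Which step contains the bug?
Step 4

Trace with buggy code:
Initial: a=7, b=-1
After step 1: a=7, b=1
After step 2: a=7, b=0
After step 3: a=7, b=0
After step 4: a=49, b=0
Actual final a=49, b=0 ≠ expected a=-7, b=0.
Step 4 is the only position where a single-operation replacement can produce the expected result.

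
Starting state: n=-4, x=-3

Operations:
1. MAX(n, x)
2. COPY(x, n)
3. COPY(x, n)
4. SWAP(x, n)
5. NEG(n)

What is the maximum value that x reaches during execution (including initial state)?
-3

Values of x at each step:
Initial: x = -3 ← maximum
After step 1: x = -3
After step 2: x = -3
After step 3: x = -3
After step 4: x = -3
After step 5: x = -3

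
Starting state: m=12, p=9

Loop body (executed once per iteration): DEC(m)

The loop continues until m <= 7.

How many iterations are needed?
5

Tracing iterations:
Initial: m=12, p=9
After iteration 1: m=11, p=9
After iteration 2: m=10, p=9
After iteration 3: m=9, p=9
After iteration 4: m=8, p=9
After iteration 5: m=7, p=9
m <= 7 now holds, so the loop exits after 5 iterations.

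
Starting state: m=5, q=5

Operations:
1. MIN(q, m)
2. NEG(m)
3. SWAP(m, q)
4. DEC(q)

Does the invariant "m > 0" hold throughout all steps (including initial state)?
No, violated after step 2

The invariant is violated after step 2.

State at each step:
Initial: m=5, q=5
After step 1: m=5, q=5
After step 2: m=-5, q=5
After step 3: m=5, q=-5
After step 4: m=5, q=-6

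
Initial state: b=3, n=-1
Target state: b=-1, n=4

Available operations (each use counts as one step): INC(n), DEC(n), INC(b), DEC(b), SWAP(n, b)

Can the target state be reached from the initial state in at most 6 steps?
Yes

Path (2 steps): INC(b) → SWAP(n, b)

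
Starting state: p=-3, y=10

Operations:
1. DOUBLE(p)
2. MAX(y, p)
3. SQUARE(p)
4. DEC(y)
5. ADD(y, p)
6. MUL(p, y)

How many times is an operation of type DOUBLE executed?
1

Counting DOUBLE operations:
Step 1: DOUBLE(p) ← DOUBLE
Total: 1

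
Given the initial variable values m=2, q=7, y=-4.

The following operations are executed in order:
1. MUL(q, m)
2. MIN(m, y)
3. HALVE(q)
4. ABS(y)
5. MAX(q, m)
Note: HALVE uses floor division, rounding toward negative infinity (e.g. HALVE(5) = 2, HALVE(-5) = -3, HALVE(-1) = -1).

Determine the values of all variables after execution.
{m: -4, q: 7, y: 4}

Step-by-step execution:
Initial: m=2, q=7, y=-4
After step 1 (MUL(q, m)): m=2, q=14, y=-4
After step 2 (MIN(m, y)): m=-4, q=14, y=-4
After step 3 (HALVE(q)): m=-4, q=7, y=-4
After step 4 (ABS(y)): m=-4, q=7, y=4
After step 5 (MAX(q, m)): m=-4, q=7, y=4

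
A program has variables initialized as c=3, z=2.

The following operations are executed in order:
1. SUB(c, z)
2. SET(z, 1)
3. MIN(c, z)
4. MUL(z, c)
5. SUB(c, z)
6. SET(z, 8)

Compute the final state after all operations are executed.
{c: 0, z: 8}

Step-by-step execution:
Initial: c=3, z=2
After step 1 (SUB(c, z)): c=1, z=2
After step 2 (SET(z, 1)): c=1, z=1
After step 3 (MIN(c, z)): c=1, z=1
After step 4 (MUL(z, c)): c=1, z=1
After step 5 (SUB(c, z)): c=0, z=1
After step 6 (SET(z, 8)): c=0, z=8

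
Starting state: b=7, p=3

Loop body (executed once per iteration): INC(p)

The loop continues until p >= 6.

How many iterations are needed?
3

Tracing iterations:
Initial: b=7, p=3
After iteration 1: b=7, p=4
After iteration 2: b=7, p=5
After iteration 3: b=7, p=6
p >= 6 now holds, so the loop exits after 3 iterations.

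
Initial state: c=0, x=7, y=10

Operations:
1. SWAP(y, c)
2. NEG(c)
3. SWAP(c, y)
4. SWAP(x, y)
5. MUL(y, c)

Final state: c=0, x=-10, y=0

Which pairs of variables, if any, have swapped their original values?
None

Comparing initial and final values:
y: 10 → 0
c: 0 → 0
x: 7 → -10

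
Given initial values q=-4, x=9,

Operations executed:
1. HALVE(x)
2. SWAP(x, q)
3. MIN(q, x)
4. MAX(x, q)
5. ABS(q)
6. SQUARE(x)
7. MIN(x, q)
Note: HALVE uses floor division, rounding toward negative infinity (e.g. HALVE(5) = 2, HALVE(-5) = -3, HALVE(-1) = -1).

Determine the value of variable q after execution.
q = 4

Tracing execution:
Step 1: HALVE(x) → q = -4
Step 2: SWAP(x, q) → q = 4
Step 3: MIN(q, x) → q = -4
Step 4: MAX(x, q) → q = -4
Step 5: ABS(q) → q = 4
Step 6: SQUARE(x) → q = 4
Step 7: MIN(x, q) → q = 4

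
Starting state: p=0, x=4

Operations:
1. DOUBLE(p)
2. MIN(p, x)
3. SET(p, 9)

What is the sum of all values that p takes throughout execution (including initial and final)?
9

Values of p at each step:
Initial: p = 0
After step 1: p = 0
After step 2: p = 0
After step 3: p = 9
Sum = 0 + 0 + 0 + 9 = 9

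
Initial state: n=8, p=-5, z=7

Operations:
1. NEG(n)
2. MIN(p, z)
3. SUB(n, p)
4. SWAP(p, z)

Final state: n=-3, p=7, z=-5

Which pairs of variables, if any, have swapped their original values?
(p, z)

Comparing initial and final values:
p: -5 → 7
z: 7 → -5
n: 8 → -3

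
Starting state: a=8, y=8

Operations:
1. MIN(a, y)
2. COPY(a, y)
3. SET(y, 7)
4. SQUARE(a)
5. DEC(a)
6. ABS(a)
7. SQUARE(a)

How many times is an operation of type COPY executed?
1

Counting COPY operations:
Step 2: COPY(a, y) ← COPY
Total: 1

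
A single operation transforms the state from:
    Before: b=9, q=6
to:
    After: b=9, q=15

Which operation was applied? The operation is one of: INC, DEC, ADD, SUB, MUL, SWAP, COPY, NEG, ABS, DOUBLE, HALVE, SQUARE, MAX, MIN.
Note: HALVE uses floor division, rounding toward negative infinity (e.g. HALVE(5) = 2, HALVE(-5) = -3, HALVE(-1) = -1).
ADD(q, b)

Analyzing the change:
Before: b=9, q=6
After: b=9, q=15
Variable q changed from 6 to 15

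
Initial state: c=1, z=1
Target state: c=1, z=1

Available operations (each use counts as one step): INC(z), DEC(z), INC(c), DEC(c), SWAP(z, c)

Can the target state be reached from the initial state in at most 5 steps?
Yes

Path (0 steps): 0 steps (already at target)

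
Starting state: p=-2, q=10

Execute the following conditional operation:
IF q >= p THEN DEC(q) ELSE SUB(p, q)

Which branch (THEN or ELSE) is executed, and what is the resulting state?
Branch: THEN, Final state: p=-2, q=9

Evaluating condition: q >= p
q = 10, p = -2
Condition is True, so THEN branch executes
After DEC(q): p=-2, q=9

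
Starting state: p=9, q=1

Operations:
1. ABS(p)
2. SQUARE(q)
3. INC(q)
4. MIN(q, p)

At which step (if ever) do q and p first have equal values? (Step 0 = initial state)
Never

q and p never become equal during execution.

Comparing values at each step:
Initial: q=1, p=9
After step 1: q=1, p=9
After step 2: q=1, p=9
After step 3: q=2, p=9
After step 4: q=2, p=9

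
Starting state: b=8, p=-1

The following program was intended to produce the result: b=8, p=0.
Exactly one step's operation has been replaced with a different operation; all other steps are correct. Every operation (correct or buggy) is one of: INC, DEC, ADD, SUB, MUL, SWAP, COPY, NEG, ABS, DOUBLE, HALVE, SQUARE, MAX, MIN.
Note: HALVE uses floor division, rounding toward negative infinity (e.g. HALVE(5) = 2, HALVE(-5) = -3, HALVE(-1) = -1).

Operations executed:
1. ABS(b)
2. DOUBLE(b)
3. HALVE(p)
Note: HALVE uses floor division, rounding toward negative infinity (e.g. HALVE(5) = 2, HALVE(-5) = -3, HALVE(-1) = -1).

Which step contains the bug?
Step 2

Trace with buggy code:
Initial: b=8, p=-1
After step 1: b=8, p=-1
After step 2: b=16, p=-1
After step 3: b=16, p=-1
Actual final b=16, p=-1 ≠ expected b=8, p=0.
Step 2 is the only position where a single-operation replacement can produce the expected result.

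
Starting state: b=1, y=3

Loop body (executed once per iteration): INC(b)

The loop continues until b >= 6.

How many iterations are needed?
5

Tracing iterations:
Initial: b=1, y=3
After iteration 1: b=2, y=3
After iteration 2: b=3, y=3
After iteration 3: b=4, y=3
After iteration 4: b=5, y=3
After iteration 5: b=6, y=3
b >= 6 now holds, so the loop exits after 5 iterations.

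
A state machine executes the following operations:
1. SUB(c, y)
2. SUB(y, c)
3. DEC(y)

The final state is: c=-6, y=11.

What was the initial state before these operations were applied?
c=0, y=6

Working backwards:
Final state: c=-6, y=11
Before step 3 (DEC(y)): c=-6, y=12
Before step 2 (SUB(y, c)): c=-6, y=6
Before step 1 (SUB(c, y)): c=0, y=6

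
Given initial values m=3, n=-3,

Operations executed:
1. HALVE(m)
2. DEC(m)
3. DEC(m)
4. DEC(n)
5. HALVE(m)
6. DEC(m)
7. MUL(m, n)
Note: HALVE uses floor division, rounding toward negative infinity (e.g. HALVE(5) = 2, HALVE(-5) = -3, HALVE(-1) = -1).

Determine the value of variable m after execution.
m = 8

Tracing execution:
Step 1: HALVE(m) → m = 1
Step 2: DEC(m) → m = 0
Step 3: DEC(m) → m = -1
Step 4: DEC(n) → m = -1
Step 5: HALVE(m) → m = -1
Step 6: DEC(m) → m = -2
Step 7: MUL(m, n) → m = 8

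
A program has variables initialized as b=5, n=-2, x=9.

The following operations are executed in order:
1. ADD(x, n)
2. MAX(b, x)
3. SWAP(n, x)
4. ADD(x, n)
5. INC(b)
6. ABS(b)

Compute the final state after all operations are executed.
{b: 8, n: 7, x: 5}

Step-by-step execution:
Initial: b=5, n=-2, x=9
After step 1 (ADD(x, n)): b=5, n=-2, x=7
After step 2 (MAX(b, x)): b=7, n=-2, x=7
After step 3 (SWAP(n, x)): b=7, n=7, x=-2
After step 4 (ADD(x, n)): b=7, n=7, x=5
After step 5 (INC(b)): b=8, n=7, x=5
After step 6 (ABS(b)): b=8, n=7, x=5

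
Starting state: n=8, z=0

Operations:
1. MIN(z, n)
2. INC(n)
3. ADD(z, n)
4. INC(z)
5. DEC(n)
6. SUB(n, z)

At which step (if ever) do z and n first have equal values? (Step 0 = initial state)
Step 3

z and n first become equal after step 3.

Comparing values at each step:
Initial: z=0, n=8
After step 1: z=0, n=8
After step 2: z=0, n=9
After step 3: z=9, n=9 ← equal!
After step 4: z=10, n=9
After step 5: z=10, n=8
After step 6: z=10, n=-2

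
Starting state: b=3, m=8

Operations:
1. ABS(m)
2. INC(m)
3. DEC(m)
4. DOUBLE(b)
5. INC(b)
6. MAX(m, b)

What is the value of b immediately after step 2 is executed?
b = 3

Tracing b through execution:
Initial: b = 3
After step 1 (ABS(m)): b = 3
After step 2 (INC(m)): b = 3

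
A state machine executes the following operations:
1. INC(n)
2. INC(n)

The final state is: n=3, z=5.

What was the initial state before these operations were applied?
n=1, z=5

Working backwards:
Final state: n=3, z=5
Before step 2 (INC(n)): n=2, z=5
Before step 1 (INC(n)): n=1, z=5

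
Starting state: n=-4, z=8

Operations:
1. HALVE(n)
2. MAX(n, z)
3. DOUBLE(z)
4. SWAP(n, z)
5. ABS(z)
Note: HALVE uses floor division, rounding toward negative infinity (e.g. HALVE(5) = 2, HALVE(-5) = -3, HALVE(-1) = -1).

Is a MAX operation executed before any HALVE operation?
No

First MAX: step 2
First HALVE: step 1
Since 2 > 1, HALVE comes first.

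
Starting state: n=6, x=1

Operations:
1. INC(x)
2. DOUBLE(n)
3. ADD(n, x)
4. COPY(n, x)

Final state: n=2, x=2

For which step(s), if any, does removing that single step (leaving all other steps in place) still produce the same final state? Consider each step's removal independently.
Step(s) 2, 3

Testing removal of each single step:
Without step 1: final = n=1, x=1 (different)
Without step 2: final = n=2, x=2 (same)
Without step 3: final = n=2, x=2 (same)
Without step 4: final = n=14, x=2 (different)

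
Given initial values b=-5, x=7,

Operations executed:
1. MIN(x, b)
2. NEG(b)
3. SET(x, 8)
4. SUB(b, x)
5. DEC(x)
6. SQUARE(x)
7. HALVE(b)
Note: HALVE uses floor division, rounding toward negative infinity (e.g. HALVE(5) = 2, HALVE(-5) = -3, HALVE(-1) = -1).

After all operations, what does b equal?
b = -2

Tracing execution:
Step 1: MIN(x, b) → b = -5
Step 2: NEG(b) → b = 5
Step 3: SET(x, 8) → b = 5
Step 4: SUB(b, x) → b = -3
Step 5: DEC(x) → b = -3
Step 6: SQUARE(x) → b = -3
Step 7: HALVE(b) → b = -2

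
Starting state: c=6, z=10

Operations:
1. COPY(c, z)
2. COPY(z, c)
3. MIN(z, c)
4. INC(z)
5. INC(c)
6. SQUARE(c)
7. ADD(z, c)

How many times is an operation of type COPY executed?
2

Counting COPY operations:
Step 1: COPY(c, z) ← COPY
Step 2: COPY(z, c) ← COPY
Total: 2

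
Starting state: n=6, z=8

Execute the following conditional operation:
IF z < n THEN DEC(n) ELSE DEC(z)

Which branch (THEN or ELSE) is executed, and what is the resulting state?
Branch: ELSE, Final state: n=6, z=7

Evaluating condition: z < n
z = 8, n = 6
Condition is False, so ELSE branch executes
After DEC(z): n=6, z=7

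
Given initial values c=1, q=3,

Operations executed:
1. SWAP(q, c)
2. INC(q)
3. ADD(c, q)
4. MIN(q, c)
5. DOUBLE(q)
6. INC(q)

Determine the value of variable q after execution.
q = 5

Tracing execution:
Step 1: SWAP(q, c) → q = 1
Step 2: INC(q) → q = 2
Step 3: ADD(c, q) → q = 2
Step 4: MIN(q, c) → q = 2
Step 5: DOUBLE(q) → q = 4
Step 6: INC(q) → q = 5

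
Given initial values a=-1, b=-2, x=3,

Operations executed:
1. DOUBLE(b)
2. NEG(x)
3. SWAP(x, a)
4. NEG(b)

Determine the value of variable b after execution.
b = 4

Tracing execution:
Step 1: DOUBLE(b) → b = -4
Step 2: NEG(x) → b = -4
Step 3: SWAP(x, a) → b = -4
Step 4: NEG(b) → b = 4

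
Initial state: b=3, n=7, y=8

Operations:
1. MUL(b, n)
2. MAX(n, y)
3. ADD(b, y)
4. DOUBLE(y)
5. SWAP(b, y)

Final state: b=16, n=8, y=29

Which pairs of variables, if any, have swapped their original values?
None

Comparing initial and final values:
b: 3 → 16
n: 7 → 8
y: 8 → 29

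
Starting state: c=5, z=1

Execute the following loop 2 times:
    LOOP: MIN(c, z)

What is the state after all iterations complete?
c=1, z=1

Iteration trace:
Start: c=5, z=1
After iteration 1: c=1, z=1
After iteration 2: c=1, z=1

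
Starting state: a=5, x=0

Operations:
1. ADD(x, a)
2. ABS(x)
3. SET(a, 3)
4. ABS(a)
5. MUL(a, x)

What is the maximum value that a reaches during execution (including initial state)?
15

Values of a at each step:
Initial: a = 5
After step 1: a = 5
After step 2: a = 5
After step 3: a = 3
After step 4: a = 3
After step 5: a = 15 ← maximum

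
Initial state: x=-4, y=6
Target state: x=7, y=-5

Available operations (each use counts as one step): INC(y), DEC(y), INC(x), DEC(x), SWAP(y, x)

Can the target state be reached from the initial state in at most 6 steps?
Yes

Path (3 steps): INC(y) → DEC(x) → SWAP(y, x)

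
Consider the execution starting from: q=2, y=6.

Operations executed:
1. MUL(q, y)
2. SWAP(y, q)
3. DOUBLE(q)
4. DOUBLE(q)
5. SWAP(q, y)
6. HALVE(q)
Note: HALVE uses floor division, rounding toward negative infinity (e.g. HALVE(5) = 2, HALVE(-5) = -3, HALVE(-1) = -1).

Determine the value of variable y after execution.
y = 24

Tracing execution:
Step 1: MUL(q, y) → y = 6
Step 2: SWAP(y, q) → y = 12
Step 3: DOUBLE(q) → y = 12
Step 4: DOUBLE(q) → y = 12
Step 5: SWAP(q, y) → y = 24
Step 6: HALVE(q) → y = 24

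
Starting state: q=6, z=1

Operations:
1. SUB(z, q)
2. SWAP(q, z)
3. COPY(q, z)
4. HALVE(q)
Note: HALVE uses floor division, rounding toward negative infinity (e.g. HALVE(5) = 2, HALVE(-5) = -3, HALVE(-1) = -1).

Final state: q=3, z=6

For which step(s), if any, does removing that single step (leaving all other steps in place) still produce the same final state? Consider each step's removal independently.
Step(s) 1

Testing removal of each single step:
Without step 1: final = q=3, z=6 (same)
Without step 2: final = q=-3, z=-5 (different)
Without step 3: final = q=-3, z=6 (different)
Without step 4: final = q=6, z=6 (different)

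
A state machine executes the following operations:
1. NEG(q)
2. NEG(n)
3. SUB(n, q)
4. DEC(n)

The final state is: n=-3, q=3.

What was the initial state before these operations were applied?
n=-1, q=-3

Working backwards:
Final state: n=-3, q=3
Before step 4 (DEC(n)): n=-2, q=3
Before step 3 (SUB(n, q)): n=1, q=3
Before step 2 (NEG(n)): n=-1, q=3
Before step 1 (NEG(q)): n=-1, q=-3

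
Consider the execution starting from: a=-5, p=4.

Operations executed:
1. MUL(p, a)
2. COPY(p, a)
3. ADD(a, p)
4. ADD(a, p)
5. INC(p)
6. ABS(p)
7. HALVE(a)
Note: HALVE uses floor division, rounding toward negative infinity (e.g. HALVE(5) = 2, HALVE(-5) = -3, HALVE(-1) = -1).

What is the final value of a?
a = -8

Tracing execution:
Step 1: MUL(p, a) → a = -5
Step 2: COPY(p, a) → a = -5
Step 3: ADD(a, p) → a = -10
Step 4: ADD(a, p) → a = -15
Step 5: INC(p) → a = -15
Step 6: ABS(p) → a = -15
Step 7: HALVE(a) → a = -8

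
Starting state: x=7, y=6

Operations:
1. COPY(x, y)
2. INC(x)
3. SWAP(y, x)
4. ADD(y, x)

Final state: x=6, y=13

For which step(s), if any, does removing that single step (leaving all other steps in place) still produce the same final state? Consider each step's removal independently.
None - removing any single step changes the final result

Testing removal of each single step:
Without step 1: final = x=6, y=14 (different)
Without step 2: final = x=6, y=12 (different)
Without step 3: final = x=7, y=13 (different)
Without step 4: final = x=6, y=7 (different)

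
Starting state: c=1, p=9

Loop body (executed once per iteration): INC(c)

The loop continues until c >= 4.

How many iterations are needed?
3

Tracing iterations:
Initial: c=1, p=9
After iteration 1: c=2, p=9
After iteration 2: c=3, p=9
After iteration 3: c=4, p=9
c >= 4 now holds, so the loop exits after 3 iterations.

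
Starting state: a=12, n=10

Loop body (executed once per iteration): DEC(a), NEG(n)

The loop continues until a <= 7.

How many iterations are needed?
5

Tracing iterations:
Initial: a=12, n=10
After iteration 1: a=11, n=-10
After iteration 2: a=10, n=10
After iteration 3: a=9, n=-10
After iteration 4: a=8, n=10
After iteration 5: a=7, n=-10
a <= 7 now holds, so the loop exits after 5 iterations.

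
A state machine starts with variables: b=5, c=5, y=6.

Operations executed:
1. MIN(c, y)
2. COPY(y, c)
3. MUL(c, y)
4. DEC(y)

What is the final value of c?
c = 25

Tracing execution:
Step 1: MIN(c, y) → c = 5
Step 2: COPY(y, c) → c = 5
Step 3: MUL(c, y) → c = 25
Step 4: DEC(y) → c = 25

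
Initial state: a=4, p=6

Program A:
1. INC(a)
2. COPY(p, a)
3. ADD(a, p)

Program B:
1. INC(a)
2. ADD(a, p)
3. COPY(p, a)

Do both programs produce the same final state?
No

Program A final state: a=10, p=5
Program B final state: a=11, p=11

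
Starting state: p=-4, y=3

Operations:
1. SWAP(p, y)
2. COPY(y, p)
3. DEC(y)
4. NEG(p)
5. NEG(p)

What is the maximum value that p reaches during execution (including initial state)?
3

Values of p at each step:
Initial: p = -4
After step 1: p = 3 ← maximum
After step 2: p = 3
After step 3: p = 3
After step 4: p = -3
After step 5: p = 3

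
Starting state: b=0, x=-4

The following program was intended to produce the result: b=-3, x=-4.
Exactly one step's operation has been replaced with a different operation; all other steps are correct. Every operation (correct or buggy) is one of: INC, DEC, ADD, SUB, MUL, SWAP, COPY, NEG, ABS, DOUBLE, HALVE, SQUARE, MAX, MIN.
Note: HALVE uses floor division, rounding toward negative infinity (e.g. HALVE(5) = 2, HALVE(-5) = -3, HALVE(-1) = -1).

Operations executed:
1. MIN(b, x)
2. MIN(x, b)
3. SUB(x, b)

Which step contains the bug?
Step 3

Trace with buggy code:
Initial: b=0, x=-4
After step 1: b=-4, x=-4
After step 2: b=-4, x=-4
After step 3: b=-4, x=0
Actual final b=-4, x=0 ≠ expected b=-3, x=-4.
Step 3 is the only position where a single-operation replacement can produce the expected result.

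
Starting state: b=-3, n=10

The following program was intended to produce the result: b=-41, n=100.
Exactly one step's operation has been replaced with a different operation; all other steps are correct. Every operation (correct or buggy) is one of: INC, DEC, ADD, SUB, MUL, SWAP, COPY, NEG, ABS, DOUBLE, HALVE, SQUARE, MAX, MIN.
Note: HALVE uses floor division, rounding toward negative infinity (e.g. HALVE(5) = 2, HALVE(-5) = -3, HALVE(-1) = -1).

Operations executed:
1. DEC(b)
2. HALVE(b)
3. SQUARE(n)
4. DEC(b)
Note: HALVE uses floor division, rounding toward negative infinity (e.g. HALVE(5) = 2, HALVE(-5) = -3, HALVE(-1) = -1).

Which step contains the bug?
Step 2

Trace with buggy code:
Initial: b=-3, n=10
After step 1: b=-4, n=10
After step 2: b=-2, n=10
After step 3: b=-2, n=100
After step 4: b=-3, n=100
Actual final b=-3, n=100 ≠ expected b=-41, n=100.
Step 2 is the only position where a single-operation replacement can produce the expected result.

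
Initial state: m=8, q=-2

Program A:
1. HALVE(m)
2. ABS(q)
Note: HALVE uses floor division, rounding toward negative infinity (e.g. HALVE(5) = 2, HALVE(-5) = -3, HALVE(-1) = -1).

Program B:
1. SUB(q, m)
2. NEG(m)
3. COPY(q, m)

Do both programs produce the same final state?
No

Program A final state: m=4, q=2
Program B final state: m=-8, q=-8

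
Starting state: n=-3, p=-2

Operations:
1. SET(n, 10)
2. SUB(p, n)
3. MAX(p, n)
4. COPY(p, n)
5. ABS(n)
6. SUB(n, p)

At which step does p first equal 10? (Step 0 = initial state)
Step 3

Tracing p:
Initial: p = -2
After step 1: p = -2
After step 2: p = -12
After step 3: p = 10 ← first occurrence
After step 4: p = 10
After step 5: p = 10
After step 6: p = 10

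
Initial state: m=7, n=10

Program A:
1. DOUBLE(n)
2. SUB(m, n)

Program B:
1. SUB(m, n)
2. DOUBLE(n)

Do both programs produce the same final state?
No

Program A final state: m=-13, n=20
Program B final state: m=-3, n=20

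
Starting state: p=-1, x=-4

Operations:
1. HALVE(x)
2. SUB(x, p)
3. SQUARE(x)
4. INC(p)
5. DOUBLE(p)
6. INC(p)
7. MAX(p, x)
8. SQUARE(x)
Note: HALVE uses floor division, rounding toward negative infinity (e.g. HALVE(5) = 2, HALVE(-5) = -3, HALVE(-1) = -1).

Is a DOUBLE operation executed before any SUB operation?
No

First DOUBLE: step 5
First SUB: step 2
Since 5 > 2, SUB comes first.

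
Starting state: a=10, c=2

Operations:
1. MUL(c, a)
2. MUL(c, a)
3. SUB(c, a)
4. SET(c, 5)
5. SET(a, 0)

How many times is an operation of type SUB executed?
1

Counting SUB operations:
Step 3: SUB(c, a) ← SUB
Total: 1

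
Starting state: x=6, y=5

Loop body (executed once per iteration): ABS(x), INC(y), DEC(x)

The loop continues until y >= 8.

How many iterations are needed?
3

Tracing iterations:
Initial: x=6, y=5
After iteration 1: x=5, y=6
After iteration 2: x=4, y=7
After iteration 3: x=3, y=8
y >= 8 now holds, so the loop exits after 3 iterations.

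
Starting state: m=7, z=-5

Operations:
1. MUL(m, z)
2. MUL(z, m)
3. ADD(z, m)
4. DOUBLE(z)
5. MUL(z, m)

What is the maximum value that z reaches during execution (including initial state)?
280

Values of z at each step:
Initial: z = -5
After step 1: z = -5
After step 2: z = 175
After step 3: z = 140
After step 4: z = 280 ← maximum
After step 5: z = -9800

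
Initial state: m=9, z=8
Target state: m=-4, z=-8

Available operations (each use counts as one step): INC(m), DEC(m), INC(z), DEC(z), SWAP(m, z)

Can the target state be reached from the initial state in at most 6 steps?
No

The target state cannot be reached within 6 steps.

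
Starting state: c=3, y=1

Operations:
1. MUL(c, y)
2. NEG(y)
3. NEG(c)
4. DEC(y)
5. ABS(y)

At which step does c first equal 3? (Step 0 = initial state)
Step 0

Tracing c:
Initial: c = 3 ← first occurrence
After step 1: c = 3
After step 2: c = 3
After step 3: c = -3
After step 4: c = -3
After step 5: c = -3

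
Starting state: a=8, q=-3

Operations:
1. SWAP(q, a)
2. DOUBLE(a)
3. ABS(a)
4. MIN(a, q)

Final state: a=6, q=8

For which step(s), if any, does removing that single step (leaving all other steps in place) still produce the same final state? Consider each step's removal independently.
Step(s) 4

Testing removal of each single step:
Without step 1: final = a=-3, q=-3 (different)
Without step 2: final = a=3, q=8 (different)
Without step 3: final = a=-6, q=8 (different)
Without step 4: final = a=6, q=8 (same)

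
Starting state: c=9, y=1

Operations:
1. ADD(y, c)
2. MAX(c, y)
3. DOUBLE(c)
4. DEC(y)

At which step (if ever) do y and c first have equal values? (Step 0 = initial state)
Step 2

y and c first become equal after step 2.

Comparing values at each step:
Initial: y=1, c=9
After step 1: y=10, c=9
After step 2: y=10, c=10 ← equal!
After step 3: y=10, c=20
After step 4: y=9, c=20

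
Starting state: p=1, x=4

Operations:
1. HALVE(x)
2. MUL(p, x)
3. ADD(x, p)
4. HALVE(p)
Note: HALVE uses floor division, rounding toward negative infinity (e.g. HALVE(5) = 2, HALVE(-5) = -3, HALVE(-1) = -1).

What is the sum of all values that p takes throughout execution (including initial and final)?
7

Values of p at each step:
Initial: p = 1
After step 1: p = 1
After step 2: p = 2
After step 3: p = 2
After step 4: p = 1
Sum = 1 + 1 + 2 + 2 + 1 = 7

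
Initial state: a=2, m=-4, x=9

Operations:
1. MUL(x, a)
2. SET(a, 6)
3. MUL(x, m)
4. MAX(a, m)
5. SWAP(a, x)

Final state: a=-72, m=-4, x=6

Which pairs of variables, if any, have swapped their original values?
None

Comparing initial and final values:
a: 2 → -72
m: -4 → -4
x: 9 → 6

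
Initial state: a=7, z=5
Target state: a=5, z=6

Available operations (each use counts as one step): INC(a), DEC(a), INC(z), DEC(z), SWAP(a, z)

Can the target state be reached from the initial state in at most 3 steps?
Yes

Path (2 steps): DEC(a) → SWAP(a, z)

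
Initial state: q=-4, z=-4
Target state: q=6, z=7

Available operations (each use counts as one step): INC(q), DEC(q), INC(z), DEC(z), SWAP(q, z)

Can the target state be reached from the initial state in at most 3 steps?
No

The target state cannot be reached within 3 steps.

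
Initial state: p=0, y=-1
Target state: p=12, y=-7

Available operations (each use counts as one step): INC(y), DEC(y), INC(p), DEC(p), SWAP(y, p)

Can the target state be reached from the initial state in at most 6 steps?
No

The target state cannot be reached within 6 steps.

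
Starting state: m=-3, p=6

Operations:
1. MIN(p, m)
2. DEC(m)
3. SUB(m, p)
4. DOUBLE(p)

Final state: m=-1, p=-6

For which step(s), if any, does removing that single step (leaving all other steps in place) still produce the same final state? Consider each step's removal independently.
None - removing any single step changes the final result

Testing removal of each single step:
Without step 1: final = m=-10, p=12 (different)
Without step 2: final = m=0, p=-6 (different)
Without step 3: final = m=-4, p=-6 (different)
Without step 4: final = m=-1, p=-3 (different)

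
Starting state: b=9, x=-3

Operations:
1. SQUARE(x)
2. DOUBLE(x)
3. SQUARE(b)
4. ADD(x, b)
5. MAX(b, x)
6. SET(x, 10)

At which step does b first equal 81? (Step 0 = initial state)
Step 3

Tracing b:
Initial: b = 9
After step 1: b = 9
After step 2: b = 9
After step 3: b = 81 ← first occurrence
After step 4: b = 81
After step 5: b = 99
After step 6: b = 99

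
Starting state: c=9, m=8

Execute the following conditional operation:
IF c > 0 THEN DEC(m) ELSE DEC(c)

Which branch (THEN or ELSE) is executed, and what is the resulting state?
Branch: THEN, Final state: c=9, m=7

Evaluating condition: c > 0
c = 9
Condition is True, so THEN branch executes
After DEC(m): c=9, m=7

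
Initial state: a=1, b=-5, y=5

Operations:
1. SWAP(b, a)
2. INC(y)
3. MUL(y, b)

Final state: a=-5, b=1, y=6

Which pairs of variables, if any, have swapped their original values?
(a, b)

Comparing initial and final values:
a: 1 → -5
b: -5 → 1
y: 5 → 6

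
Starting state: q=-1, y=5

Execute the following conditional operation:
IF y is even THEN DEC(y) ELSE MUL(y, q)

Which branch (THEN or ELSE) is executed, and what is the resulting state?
Branch: ELSE, Final state: q=-1, y=-5

Evaluating condition: y is even
Condition is False, so ELSE branch executes
After MUL(y, q): q=-1, y=-5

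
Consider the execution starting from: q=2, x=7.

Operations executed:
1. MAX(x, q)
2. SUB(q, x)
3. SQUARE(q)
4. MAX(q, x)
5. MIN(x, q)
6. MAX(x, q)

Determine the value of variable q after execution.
q = 25

Tracing execution:
Step 1: MAX(x, q) → q = 2
Step 2: SUB(q, x) → q = -5
Step 3: SQUARE(q) → q = 25
Step 4: MAX(q, x) → q = 25
Step 5: MIN(x, q) → q = 25
Step 6: MAX(x, q) → q = 25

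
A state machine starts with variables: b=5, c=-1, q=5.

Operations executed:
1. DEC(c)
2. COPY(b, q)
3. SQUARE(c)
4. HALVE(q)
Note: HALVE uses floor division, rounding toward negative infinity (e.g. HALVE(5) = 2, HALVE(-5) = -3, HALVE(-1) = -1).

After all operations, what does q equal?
q = 2

Tracing execution:
Step 1: DEC(c) → q = 5
Step 2: COPY(b, q) → q = 5
Step 3: SQUARE(c) → q = 5
Step 4: HALVE(q) → q = 2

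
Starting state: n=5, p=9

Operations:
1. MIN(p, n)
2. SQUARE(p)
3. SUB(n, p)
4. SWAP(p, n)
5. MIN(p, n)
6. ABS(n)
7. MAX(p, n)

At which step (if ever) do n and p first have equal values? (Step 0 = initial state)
Step 1

n and p first become equal after step 1.

Comparing values at each step:
Initial: n=5, p=9
After step 1: n=5, p=5 ← equal!
After step 2: n=5, p=25
After step 3: n=-20, p=25
After step 4: n=25, p=-20
After step 5: n=25, p=-20
After step 6: n=25, p=-20
After step 7: n=25, p=25 ← equal!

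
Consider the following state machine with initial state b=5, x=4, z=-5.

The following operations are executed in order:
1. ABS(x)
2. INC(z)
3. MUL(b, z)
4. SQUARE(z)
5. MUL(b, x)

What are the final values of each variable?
{b: -80, x: 4, z: 16}

Step-by-step execution:
Initial: b=5, x=4, z=-5
After step 1 (ABS(x)): b=5, x=4, z=-5
After step 2 (INC(z)): b=5, x=4, z=-4
After step 3 (MUL(b, z)): b=-20, x=4, z=-4
After step 4 (SQUARE(z)): b=-20, x=4, z=16
After step 5 (MUL(b, x)): b=-80, x=4, z=16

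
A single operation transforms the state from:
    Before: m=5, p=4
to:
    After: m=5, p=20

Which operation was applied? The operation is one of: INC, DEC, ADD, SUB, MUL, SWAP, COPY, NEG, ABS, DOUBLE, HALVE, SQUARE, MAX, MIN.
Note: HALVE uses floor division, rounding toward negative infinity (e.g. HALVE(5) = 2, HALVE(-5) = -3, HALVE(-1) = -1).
MUL(p, m)

Analyzing the change:
Before: m=5, p=4
After: m=5, p=20
Variable p changed from 4 to 20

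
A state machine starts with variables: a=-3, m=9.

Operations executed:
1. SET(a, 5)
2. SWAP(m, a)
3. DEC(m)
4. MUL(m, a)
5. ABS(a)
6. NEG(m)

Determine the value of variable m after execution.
m = -36

Tracing execution:
Step 1: SET(a, 5) → m = 9
Step 2: SWAP(m, a) → m = 5
Step 3: DEC(m) → m = 4
Step 4: MUL(m, a) → m = 36
Step 5: ABS(a) → m = 36
Step 6: NEG(m) → m = -36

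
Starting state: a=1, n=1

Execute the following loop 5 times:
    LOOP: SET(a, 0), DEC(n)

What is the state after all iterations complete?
a=0, n=-4

Iteration trace:
Start: a=1, n=1
After iteration 1: a=0, n=0
After iteration 2: a=0, n=-1
After iteration 3: a=0, n=-2
After iteration 4: a=0, n=-3
After iteration 5: a=0, n=-4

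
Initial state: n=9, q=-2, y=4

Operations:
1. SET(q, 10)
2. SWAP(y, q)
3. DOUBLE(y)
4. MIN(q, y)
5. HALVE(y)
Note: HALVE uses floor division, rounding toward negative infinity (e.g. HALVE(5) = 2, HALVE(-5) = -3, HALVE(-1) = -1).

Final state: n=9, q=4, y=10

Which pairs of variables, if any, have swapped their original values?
None

Comparing initial and final values:
q: -2 → 4
n: 9 → 9
y: 4 → 10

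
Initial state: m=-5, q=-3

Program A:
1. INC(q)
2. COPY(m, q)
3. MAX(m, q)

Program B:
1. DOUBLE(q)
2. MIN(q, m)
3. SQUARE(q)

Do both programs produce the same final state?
No

Program A final state: m=-2, q=-2
Program B final state: m=-5, q=36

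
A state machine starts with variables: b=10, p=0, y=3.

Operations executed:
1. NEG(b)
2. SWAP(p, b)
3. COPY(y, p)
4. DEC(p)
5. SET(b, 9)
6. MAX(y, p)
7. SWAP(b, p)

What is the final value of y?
y = -10

Tracing execution:
Step 1: NEG(b) → y = 3
Step 2: SWAP(p, b) → y = 3
Step 3: COPY(y, p) → y = -10
Step 4: DEC(p) → y = -10
Step 5: SET(b, 9) → y = -10
Step 6: MAX(y, p) → y = -10
Step 7: SWAP(b, p) → y = -10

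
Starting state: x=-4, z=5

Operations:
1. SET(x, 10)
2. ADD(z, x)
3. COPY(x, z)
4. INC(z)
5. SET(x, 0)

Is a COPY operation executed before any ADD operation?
No

First COPY: step 3
First ADD: step 2
Since 3 > 2, ADD comes first.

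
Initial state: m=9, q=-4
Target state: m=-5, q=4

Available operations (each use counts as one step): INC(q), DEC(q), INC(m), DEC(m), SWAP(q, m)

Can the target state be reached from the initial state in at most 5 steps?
No

The target state cannot be reached within 5 steps.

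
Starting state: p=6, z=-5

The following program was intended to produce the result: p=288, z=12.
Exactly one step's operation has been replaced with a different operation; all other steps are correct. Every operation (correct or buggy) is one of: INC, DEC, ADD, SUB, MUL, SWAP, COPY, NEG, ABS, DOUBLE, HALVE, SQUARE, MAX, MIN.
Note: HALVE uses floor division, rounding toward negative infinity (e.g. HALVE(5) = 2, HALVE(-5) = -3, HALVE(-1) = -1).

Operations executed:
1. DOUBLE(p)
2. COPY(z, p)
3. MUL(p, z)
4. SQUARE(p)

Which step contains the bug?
Step 4

Trace with buggy code:
Initial: p=6, z=-5
After step 1: p=12, z=-5
After step 2: p=12, z=12
After step 3: p=144, z=12
After step 4: p=20736, z=12
Actual final p=20736, z=12 ≠ expected p=288, z=12.
Step 4 is the only position where a single-operation replacement can produce the expected result.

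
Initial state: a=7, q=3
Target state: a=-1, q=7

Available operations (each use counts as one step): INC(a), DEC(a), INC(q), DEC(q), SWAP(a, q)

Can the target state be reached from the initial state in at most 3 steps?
No

The target state cannot be reached within 3 steps.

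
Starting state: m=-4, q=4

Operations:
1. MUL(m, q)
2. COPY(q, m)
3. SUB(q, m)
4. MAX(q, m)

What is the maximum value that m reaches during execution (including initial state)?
-4

Values of m at each step:
Initial: m = -4 ← maximum
After step 1: m = -16
After step 2: m = -16
After step 3: m = -16
After step 4: m = -16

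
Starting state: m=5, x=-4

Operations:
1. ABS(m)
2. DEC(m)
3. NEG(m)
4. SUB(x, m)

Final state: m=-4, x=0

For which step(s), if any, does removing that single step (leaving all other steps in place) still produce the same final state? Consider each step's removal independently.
Step(s) 1

Testing removal of each single step:
Without step 1: final = m=-4, x=0 (same)
Without step 2: final = m=-5, x=1 (different)
Without step 3: final = m=4, x=-8 (different)
Without step 4: final = m=-4, x=-4 (different)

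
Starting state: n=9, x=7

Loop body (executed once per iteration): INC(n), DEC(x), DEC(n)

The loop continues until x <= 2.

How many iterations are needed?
5

Tracing iterations:
Initial: n=9, x=7
After iteration 1: n=9, x=6
After iteration 2: n=9, x=5
After iteration 3: n=9, x=4
After iteration 4: n=9, x=3
After iteration 5: n=9, x=2
x <= 2 now holds, so the loop exits after 5 iterations.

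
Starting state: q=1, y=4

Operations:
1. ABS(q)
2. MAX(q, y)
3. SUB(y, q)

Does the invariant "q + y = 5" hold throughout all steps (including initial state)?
No, violated after step 2

The invariant is violated after step 2.

State at each step:
Initial: q=1, y=4
After step 1: q=1, y=4
After step 2: q=4, y=4
After step 3: q=4, y=0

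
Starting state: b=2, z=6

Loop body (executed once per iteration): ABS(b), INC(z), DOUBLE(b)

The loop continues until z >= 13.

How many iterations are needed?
7

Tracing iterations:
Initial: b=2, z=6
After iteration 1: b=4, z=7
After iteration 2: b=8, z=8
After iteration 3: b=16, z=9
After iteration 4: b=32, z=10
After iteration 5: b=64, z=11
After iteration 6: b=128, z=12
After iteration 7: b=256, z=13
z >= 13 now holds, so the loop exits after 7 iterations.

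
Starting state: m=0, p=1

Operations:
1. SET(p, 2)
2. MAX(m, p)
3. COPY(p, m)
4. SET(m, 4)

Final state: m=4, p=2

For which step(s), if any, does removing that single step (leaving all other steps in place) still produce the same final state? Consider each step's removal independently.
Step(s) 3

Testing removal of each single step:
Without step 1: final = m=4, p=1 (different)
Without step 2: final = m=4, p=0 (different)
Without step 3: final = m=4, p=2 (same)
Without step 4: final = m=2, p=2 (different)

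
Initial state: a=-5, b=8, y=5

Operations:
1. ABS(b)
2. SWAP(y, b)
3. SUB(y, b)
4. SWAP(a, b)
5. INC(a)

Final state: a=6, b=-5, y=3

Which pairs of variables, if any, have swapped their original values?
None

Comparing initial and final values:
y: 5 → 3
a: -5 → 6
b: 8 → -5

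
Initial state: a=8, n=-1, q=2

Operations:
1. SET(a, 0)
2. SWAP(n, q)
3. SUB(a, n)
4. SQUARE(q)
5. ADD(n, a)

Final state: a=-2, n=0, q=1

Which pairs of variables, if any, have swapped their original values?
None

Comparing initial and final values:
n: -1 → 0
a: 8 → -2
q: 2 → 1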